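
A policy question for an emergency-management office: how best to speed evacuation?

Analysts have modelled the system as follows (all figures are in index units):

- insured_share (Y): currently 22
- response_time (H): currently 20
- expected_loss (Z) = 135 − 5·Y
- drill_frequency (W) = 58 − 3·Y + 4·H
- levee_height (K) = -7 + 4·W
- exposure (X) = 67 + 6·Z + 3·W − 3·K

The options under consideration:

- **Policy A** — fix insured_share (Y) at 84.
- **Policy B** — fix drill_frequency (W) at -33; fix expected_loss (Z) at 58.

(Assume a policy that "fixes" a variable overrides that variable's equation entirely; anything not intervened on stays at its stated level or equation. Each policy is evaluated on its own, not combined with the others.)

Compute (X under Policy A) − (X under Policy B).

Policy A (Y := 84):
  Y = 84
  H = 20
  Z = 135 − 5·84 = -285
  W = 58 − 3·84 + 4·20 = -114
  K = -7 + 4·(-114) = -463
  X = 67 + 6·(-285) + 3·(-114) − 3·(-463) = -596
Policy B (W := -33, Z := 58):
  Y = 22
  H = 20
  Z = 58
  W = -33
  K = -7 + 4·(-33) = -139
  X = 67 + 6·58 + 3·(-33) − 3·(-139) = 733
X: -596 − 733 = -1329

-1329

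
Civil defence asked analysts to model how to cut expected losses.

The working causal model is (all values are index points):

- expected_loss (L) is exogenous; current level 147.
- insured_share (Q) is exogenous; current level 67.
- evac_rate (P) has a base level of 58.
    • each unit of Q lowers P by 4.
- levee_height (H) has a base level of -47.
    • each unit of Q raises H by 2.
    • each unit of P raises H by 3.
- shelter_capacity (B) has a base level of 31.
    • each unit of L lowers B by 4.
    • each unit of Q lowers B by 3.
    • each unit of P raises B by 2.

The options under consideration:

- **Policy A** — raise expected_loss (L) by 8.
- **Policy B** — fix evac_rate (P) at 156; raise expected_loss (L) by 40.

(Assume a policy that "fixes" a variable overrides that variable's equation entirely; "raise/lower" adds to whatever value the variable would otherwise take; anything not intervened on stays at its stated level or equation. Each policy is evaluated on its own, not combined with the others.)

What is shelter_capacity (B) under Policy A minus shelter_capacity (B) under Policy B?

-604

Policy A (L + 8):
  L = 147 + 8 = 155
  Q = 67
  P = 58 − 4·67 = -210
  B = 31 − 4·155 − 3·67 + 2·(-210) = -1210
Policy B (P := 156, L + 40):
  L = 147 + 40 = 187
  Q = 67
  P = 156
  B = 31 − 4·187 − 3·67 + 2·156 = -606
B: -1210 − (-606) = -604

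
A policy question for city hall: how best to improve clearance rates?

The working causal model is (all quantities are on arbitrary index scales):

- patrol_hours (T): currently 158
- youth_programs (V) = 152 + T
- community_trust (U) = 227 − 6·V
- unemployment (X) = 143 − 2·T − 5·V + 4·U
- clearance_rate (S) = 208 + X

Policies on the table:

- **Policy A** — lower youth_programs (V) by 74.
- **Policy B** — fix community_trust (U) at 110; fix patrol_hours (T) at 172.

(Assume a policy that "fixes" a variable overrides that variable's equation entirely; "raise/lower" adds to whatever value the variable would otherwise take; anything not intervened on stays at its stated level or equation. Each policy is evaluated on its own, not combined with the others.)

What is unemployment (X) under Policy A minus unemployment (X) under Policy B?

-4728

Policy A (V − 74):
  T = 158
  V = 152 + 158 (−74 from intervention) = 236
  U = 227 − 6·236 = -1189
  X = 143 − 2·158 − 5·236 + 4·(-1189) = -6109
Policy B (U := 110, T := 172):
  T = 172
  V = 152 + 172 = 324
  U = 110
  X = 143 − 2·172 − 5·324 + 4·110 = -1381
X: -6109 − (-1381) = -4728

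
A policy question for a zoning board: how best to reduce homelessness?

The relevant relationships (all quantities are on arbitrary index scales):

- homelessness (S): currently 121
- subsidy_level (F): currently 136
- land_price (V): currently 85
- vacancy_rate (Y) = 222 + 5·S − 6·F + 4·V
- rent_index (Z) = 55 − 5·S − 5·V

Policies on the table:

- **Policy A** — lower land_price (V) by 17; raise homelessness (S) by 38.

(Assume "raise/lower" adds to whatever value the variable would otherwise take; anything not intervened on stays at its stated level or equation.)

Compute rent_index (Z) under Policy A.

-1080

Policy A (V − 17, S + 38):
  S = 121 + 38 = 159
  V = 85 − 17 = 68
  Z = 55 − 5·159 − 5·68 = -1080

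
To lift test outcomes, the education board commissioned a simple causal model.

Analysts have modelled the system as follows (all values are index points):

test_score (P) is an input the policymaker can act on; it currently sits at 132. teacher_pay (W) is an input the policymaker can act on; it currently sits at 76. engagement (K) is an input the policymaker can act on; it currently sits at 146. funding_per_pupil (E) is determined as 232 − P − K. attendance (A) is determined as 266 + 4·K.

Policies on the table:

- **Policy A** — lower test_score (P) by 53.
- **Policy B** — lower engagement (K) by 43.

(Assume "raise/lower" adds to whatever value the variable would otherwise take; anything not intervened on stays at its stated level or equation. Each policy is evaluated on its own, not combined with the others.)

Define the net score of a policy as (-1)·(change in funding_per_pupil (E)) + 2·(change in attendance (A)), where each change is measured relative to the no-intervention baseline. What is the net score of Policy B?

Baseline:
  P = 132
  K = 146
  E = 232 − 132 − 146 = -46
  A = 266 + 4·146 = 850
Policy B (K − 43):
  P = 132
  K = 146 − 43 = 103
  E = 232 − 132 − 103 = -3
  A = 266 + 4·103 = 678
ΔE = -3 − (-46) = 43; ΔA = 678 − 850 = -172
Score = (-1)·43 + 2·(-172) = -387

-387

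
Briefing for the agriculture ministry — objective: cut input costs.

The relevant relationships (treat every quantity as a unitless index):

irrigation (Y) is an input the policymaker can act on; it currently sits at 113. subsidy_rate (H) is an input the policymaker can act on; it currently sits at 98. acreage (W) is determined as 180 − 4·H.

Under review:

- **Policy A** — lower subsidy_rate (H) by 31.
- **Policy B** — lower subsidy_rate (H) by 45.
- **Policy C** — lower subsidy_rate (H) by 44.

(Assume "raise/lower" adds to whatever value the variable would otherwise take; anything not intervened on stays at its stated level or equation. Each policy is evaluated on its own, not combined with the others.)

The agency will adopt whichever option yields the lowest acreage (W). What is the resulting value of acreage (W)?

-88

Policy A (H − 31):
  H = 98 − 31 = 67
  W = 180 − 4·67 = -88
Policy B (H − 45):
  H = 98 − 45 = 53
  W = 180 − 4·53 = -32
Policy C (H − 44):
  H = 98 − 44 = 54
  W = 180 − 4·54 = -36
Comparing — Policy A: W=-88, Policy B: W=-32, Policy C: W=-36. Lowest is -88 (Policy A).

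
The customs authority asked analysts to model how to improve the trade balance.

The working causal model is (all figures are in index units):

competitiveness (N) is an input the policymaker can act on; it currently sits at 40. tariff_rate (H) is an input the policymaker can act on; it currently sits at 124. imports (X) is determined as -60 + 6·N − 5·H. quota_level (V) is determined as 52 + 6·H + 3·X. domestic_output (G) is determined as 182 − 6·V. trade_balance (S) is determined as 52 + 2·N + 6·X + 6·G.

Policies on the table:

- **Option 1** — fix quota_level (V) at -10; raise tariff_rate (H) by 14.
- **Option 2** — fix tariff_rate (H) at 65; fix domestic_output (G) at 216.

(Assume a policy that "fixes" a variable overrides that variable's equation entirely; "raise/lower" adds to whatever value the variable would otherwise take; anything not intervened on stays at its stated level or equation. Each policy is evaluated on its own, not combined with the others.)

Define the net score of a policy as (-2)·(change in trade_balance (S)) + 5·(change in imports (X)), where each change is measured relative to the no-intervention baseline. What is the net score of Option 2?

Baseline:
  N = 40
  H = 124
  X = -60 + 6·40 − 5·124 = -440
  V = 52 + 6·124 + 3·(-440) = -524
  G = 182 − 6·(-524) = 3326
  S = 52 + 2·40 + 6·(-440) + 6·3326 = 17448
Option 2 (H := 65, G := 216):
  N = 40
  H = 65
  X = -60 + 6·40 − 5·65 = -145
  V = 52 + 6·65 + 3·(-145) = 7
  G = 216
  S = 52 + 2·40 + 6·(-145) + 6·216 = 558
ΔS = 558 − 17448 = -16890; ΔX = -145 − (-440) = 295
Score = (-2)·(-16890) + 5·295 = 35255

35255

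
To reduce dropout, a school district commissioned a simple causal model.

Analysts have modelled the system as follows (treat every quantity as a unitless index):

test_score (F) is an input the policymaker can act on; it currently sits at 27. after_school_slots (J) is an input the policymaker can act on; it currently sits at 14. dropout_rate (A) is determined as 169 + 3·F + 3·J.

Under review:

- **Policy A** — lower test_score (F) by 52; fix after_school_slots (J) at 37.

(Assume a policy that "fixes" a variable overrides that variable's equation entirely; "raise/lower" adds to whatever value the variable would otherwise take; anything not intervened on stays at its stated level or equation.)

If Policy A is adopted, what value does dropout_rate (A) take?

205

Policy A (F − 52, J := 37):
  F = 27 − 52 = -25
  J = 37
  A = 169 + 3·(-25) + 3·37 = 205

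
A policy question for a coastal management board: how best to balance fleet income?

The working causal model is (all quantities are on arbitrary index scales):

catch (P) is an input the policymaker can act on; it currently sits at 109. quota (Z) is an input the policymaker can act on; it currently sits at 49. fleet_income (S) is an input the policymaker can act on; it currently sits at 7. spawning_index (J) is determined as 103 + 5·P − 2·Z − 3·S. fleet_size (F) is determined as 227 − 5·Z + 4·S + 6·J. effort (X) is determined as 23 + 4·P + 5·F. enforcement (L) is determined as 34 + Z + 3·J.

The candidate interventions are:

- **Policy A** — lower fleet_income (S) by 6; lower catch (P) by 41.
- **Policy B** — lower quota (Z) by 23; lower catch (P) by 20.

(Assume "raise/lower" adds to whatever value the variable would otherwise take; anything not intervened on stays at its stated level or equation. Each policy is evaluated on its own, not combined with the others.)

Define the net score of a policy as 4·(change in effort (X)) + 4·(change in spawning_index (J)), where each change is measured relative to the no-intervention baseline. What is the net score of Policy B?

Baseline:
  P = 109
  Z = 49
  S = 7
  J = 103 + 5·109 − 2·49 − 3·7 = 529
  F = 227 − 5·49 + 4·7 + 6·529 = 3184
  X = 23 + 4·109 + 5·3184 = 16379
Policy B (Z − 23, P − 20):
  P = 109 − 20 = 89
  Z = 49 − 23 = 26
  S = 7
  J = 103 + 5·89 − 2·26 − 3·7 = 475
  F = 227 − 5·26 + 4·7 + 6·475 = 2975
  X = 23 + 4·89 + 5·2975 = 15254
ΔX = 15254 − 16379 = -1125; ΔJ = 475 − 529 = -54
Score = 4·(-1125) + 4·(-54) = -4716

-4716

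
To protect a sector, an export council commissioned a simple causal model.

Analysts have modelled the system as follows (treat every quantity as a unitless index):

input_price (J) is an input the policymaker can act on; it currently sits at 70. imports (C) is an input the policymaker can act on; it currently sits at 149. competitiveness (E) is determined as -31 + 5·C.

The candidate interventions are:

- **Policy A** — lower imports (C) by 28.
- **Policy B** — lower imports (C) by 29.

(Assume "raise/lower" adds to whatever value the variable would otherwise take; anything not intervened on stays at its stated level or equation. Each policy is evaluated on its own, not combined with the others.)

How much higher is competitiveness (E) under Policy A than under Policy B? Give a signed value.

5

Policy A (C − 28):
  C = 149 − 28 = 121
  E = -31 + 5·121 = 574
Policy B (C − 29):
  C = 149 − 29 = 120
  E = -31 + 5·120 = 569
E: 574 − 569 = 5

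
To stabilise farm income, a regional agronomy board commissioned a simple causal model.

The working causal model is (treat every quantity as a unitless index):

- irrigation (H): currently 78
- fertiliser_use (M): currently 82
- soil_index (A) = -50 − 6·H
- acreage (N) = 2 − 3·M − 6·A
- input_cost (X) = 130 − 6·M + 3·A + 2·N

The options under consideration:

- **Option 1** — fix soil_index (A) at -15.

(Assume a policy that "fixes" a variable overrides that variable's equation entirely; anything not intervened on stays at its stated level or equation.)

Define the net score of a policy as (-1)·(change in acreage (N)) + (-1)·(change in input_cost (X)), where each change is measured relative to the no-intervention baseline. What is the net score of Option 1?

7545

Baseline:
  H = 78
  M = 82
  A = -50 − 6·78 = -518
  N = 2 − 3·82 − 6·(-518) = 2864
  X = 130 − 6·82 + 3·(-518) + 2·2864 = 3812
Option 1 (A := -15):
  H = 78
  M = 82
  A = -15
  N = 2 − 3·82 − 6·(-15) = -154
  X = 130 − 6·82 + 3·(-15) + 2·(-154) = -715
ΔN = -154 − 2864 = -3018; ΔX = -715 − 3812 = -4527
Score = (-1)·(-3018) + (-1)·(-4527) = 7545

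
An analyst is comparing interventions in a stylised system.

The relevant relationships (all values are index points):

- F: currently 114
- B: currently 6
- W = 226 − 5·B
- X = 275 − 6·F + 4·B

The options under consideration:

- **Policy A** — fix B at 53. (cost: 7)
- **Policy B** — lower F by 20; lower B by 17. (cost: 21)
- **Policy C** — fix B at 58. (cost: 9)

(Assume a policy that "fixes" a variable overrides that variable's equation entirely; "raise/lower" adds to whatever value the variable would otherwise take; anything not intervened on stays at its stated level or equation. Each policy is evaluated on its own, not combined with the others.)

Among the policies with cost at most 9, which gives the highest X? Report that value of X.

Policy A (B := 53):
  F = 114
  B = 53
  X = 275 − 6·114 + 4·53 = -197
Policy C (B := 58):
  F = 114
  B = 58
  X = 275 − 6·114 + 4·58 = -177
Comparing — Policy A: X=-197, Policy C: X=-177. Highest is -177 (Policy C).

-177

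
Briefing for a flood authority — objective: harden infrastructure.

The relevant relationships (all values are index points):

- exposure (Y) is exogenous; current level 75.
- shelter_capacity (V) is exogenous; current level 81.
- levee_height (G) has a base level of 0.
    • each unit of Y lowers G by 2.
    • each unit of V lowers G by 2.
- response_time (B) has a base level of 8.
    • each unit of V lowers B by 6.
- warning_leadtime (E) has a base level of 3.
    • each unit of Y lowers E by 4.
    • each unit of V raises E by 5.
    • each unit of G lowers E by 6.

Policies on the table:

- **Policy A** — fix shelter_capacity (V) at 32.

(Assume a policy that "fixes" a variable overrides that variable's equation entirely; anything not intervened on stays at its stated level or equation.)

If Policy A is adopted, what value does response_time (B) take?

-184

Policy A (V := 32):
  V = 32
  B = 8 − 6·32 = -184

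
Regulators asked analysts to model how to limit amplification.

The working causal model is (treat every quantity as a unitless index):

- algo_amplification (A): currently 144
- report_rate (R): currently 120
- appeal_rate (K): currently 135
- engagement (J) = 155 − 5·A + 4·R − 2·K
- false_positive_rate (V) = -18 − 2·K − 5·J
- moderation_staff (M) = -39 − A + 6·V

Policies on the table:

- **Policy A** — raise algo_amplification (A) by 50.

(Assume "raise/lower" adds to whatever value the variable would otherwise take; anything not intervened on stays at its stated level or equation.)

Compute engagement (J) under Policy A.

Policy A (A + 50):
  A = 144 + 50 = 194
  R = 120
  K = 135
  J = 155 − 5·194 + 4·120 − 2·135 = -605

-605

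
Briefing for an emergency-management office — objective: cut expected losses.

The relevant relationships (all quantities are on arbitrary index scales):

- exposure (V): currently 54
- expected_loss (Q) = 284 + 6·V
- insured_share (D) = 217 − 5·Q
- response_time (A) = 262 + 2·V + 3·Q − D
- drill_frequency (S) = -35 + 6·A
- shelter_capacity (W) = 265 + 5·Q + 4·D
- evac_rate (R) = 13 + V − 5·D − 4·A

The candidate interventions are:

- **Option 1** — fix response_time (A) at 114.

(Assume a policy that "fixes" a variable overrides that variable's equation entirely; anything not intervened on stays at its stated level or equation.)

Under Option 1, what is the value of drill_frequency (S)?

Option 1 (A := 114):
  V = 54
  Q = 284 + 6·54 = 608
  D = 217 − 5·608 = -2823
  A = 114
  S = -35 + 6·114 = 649

649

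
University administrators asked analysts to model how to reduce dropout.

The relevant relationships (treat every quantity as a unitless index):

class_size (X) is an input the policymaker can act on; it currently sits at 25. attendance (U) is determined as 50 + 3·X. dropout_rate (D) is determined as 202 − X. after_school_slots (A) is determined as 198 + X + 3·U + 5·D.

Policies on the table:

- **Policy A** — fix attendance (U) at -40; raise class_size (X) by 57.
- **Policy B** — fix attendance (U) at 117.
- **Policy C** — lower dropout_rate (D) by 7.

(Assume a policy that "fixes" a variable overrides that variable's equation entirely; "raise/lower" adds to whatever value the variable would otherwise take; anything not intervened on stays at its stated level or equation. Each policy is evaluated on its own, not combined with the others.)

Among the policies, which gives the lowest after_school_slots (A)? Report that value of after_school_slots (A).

Policy A (U := -40, X + 57):
  X = 25 + 57 = 82
  U = -40
  D = 202 − 82 = 120
  A = 198 + 82 + 3·(-40) + 5·120 = 760
Policy B (U := 117):
  X = 25
  U = 117
  D = 202 − 25 = 177
  A = 198 + 25 + 3·117 + 5·177 = 1459
Policy C (D − 7):
  X = 25
  U = 50 + 3·25 = 125
  D = 202 − 25 (−7 from intervention) = 170
  A = 198 + 25 + 3·125 + 5·170 = 1448
Comparing — Policy A: A=760, Policy B: A=1459, Policy C: A=1448. Lowest is 760 (Policy A).

760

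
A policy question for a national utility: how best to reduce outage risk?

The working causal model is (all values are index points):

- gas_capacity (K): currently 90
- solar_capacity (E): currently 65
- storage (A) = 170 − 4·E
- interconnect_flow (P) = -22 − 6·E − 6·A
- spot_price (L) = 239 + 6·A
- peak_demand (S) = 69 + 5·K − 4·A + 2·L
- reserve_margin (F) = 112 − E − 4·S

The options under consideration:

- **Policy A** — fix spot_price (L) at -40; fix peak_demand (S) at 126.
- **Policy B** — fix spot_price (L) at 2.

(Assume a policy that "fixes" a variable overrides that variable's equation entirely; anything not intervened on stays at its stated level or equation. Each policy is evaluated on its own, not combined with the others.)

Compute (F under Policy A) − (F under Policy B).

3028

Policy A (L := -40, S := 126):
  K = 90
  E = 65
  A = 170 − 4·65 = -90
  L = -40
  S = 126
  F = 112 − 65 − 4·126 = -457
Policy B (L := 2):
  K = 90
  E = 65
  A = 170 − 4·65 = -90
  L = 2
  S = 69 + 5·90 − 4·(-90) + 2·2 = 883
  F = 112 − 65 − 4·883 = -3485
F: -457 − (-3485) = 3028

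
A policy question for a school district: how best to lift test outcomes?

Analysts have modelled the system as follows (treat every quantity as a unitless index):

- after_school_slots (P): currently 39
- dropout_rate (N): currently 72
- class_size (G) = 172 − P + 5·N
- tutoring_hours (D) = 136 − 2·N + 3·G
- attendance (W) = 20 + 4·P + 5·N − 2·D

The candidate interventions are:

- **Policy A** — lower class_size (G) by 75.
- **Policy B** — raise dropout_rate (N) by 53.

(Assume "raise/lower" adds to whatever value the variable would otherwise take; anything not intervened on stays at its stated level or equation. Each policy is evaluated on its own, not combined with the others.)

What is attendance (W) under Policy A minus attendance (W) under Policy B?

Policy A (G − 75):
  P = 39
  N = 72
  G = 172 − 39 + 5·72 (−75 from intervention) = 418
  D = 136 − 2·72 + 3·418 = 1246
  W = 20 + 4·39 + 5·72 − 2·1246 = -1956
Policy B (N + 53):
  P = 39
  N = 72 + 53 = 125
  G = 172 − 39 + 5·125 = 758
  D = 136 − 2·125 + 3·758 = 2160
  W = 20 + 4·39 + 5·125 − 2·2160 = -3519
W: -1956 − (-3519) = 1563

1563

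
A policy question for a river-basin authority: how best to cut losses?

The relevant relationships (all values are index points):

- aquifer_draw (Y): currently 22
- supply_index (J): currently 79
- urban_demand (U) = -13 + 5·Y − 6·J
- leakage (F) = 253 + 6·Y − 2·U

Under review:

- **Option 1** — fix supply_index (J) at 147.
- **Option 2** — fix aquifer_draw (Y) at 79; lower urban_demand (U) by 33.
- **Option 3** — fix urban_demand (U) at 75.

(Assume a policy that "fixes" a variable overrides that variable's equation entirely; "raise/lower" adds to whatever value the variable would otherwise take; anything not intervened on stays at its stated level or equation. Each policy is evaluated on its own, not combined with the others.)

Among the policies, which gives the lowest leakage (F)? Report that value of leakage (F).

Option 1 (J := 147):
  Y = 22
  J = 147
  U = -13 + 5·22 − 6·147 = -785
  F = 253 + 6·22 − 2·(-785) = 1955
Option 2 (Y := 79, U − 33):
  Y = 79
  J = 79
  U = -13 + 5·79 − 6·79 (−33 from intervention) = -125
  F = 253 + 6·79 − 2·(-125) = 977
Option 3 (U := 75):
  Y = 22
  J = 79
  U = 75
  F = 253 + 6·22 − 2·75 = 235
Comparing — Option 1: F=1955, Option 2: F=977, Option 3: F=235. Lowest is 235 (Option 3).

235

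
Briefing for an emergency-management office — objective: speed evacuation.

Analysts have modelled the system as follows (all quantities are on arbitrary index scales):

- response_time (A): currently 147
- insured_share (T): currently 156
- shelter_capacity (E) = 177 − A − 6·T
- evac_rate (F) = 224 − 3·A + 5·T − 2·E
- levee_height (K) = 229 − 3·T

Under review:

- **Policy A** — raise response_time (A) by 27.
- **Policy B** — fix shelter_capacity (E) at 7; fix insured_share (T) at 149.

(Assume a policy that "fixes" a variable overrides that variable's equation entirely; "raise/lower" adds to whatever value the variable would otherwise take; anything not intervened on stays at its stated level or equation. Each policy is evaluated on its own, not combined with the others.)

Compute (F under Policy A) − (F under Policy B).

1834

Policy A (A + 27):
  A = 147 + 27 = 174
  T = 156
  E = 177 − 174 − 6·156 = -933
  F = 224 − 3·174 + 5·156 − 2·(-933) = 2348
Policy B (E := 7, T := 149):
  A = 147
  T = 149
  E = 7
  F = 224 − 3·147 + 5·149 − 2·7 = 514
F: 2348 − 514 = 1834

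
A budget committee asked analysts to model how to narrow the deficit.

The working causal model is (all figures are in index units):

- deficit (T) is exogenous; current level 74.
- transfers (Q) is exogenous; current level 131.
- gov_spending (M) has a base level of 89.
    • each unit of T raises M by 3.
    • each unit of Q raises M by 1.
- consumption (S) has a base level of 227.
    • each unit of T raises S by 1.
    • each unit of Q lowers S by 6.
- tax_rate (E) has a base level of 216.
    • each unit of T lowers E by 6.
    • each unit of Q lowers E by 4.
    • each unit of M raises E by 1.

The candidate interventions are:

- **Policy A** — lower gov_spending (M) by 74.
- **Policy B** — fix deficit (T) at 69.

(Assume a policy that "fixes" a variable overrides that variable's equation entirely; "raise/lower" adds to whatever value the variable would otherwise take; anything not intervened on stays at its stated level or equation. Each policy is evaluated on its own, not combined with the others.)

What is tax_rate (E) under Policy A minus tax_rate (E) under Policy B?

-89

Policy A (M − 74):
  T = 74
  Q = 131
  M = 89 + 3·74 + 131 (−74 from intervention) = 368
  E = 216 − 6·74 − 4·131 + 368 = -384
Policy B (T := 69):
  T = 69
  Q = 131
  M = 89 + 3·69 + 131 = 427
  E = 216 − 6·69 − 4·131 + 427 = -295
E: -384 − (-295) = -89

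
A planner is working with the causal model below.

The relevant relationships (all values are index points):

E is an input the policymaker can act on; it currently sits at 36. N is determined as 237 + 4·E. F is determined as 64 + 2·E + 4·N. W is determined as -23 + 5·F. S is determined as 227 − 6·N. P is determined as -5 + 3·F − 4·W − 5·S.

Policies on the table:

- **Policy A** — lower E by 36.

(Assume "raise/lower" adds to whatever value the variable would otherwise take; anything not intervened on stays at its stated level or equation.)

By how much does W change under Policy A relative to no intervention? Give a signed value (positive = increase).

-3240

Baseline:
  E = 36
  N = 237 + 4·36 = 381
  F = 64 + 2·36 + 4·381 = 1660
  W = -23 + 5·1660 = 8277
Policy A (E − 36):
  E = 36 − 36 = 0
  N = 237 + 4·0 = 237
  F = 64 + 2·0 + 4·237 = 1012
  W = -23 + 5·1012 = 5037
Change in W: 5037 − 8277 = -3240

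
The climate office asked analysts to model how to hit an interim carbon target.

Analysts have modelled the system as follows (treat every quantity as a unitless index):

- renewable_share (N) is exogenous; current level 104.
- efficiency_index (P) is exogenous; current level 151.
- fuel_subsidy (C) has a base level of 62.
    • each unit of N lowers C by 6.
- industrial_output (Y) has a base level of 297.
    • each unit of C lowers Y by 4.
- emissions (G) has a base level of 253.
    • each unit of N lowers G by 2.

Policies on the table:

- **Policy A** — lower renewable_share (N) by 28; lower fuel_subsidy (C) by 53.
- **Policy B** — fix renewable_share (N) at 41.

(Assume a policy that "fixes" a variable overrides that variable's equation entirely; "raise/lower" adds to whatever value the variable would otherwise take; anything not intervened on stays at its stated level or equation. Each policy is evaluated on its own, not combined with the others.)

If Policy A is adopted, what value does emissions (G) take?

101

Policy A (N − 28, C − 53):
  N = 104 − 28 = 76
  G = 253 − 2·76 = 101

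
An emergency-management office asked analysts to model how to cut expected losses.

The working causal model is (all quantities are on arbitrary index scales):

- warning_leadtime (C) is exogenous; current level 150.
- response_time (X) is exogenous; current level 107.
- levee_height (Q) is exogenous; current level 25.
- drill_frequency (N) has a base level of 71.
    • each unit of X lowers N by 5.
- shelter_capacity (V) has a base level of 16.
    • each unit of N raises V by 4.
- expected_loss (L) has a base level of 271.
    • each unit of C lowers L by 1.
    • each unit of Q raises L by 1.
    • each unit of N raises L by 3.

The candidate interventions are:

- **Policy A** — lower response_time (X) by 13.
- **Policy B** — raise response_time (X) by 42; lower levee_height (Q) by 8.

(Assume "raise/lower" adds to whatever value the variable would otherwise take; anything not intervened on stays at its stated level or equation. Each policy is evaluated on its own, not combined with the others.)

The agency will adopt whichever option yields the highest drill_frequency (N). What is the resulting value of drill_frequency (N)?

Policy A (X − 13):
  X = 107 − 13 = 94
  N = 71 − 5·94 = -399
Policy B (X + 42, Q − 8):
  X = 107 + 42 = 149
  N = 71 − 5·149 = -674
Comparing — Policy A: N=-399, Policy B: N=-674. Highest is -399 (Policy A).

-399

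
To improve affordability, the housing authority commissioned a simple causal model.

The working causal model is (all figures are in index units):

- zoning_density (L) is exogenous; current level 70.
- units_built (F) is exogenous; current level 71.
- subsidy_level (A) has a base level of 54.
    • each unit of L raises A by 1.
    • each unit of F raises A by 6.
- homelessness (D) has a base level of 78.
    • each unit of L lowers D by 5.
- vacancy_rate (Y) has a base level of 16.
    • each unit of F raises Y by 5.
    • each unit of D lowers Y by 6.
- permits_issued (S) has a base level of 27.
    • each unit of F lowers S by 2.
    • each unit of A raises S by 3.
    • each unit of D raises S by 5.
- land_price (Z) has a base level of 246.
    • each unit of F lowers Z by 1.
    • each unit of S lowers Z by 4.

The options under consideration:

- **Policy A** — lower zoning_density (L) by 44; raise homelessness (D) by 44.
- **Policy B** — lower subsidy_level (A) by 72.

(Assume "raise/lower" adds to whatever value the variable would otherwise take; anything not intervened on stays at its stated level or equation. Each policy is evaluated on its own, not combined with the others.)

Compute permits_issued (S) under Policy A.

1363

Policy A (L − 44, D + 44):
  L = 70 − 44 = 26
  F = 71
  A = 54 + 26 + 6·71 = 506
  D = 78 − 5·26 (+44 from intervention) = -8
  S = 27 − 2·71 + 3·506 + 5·(-8) = 1363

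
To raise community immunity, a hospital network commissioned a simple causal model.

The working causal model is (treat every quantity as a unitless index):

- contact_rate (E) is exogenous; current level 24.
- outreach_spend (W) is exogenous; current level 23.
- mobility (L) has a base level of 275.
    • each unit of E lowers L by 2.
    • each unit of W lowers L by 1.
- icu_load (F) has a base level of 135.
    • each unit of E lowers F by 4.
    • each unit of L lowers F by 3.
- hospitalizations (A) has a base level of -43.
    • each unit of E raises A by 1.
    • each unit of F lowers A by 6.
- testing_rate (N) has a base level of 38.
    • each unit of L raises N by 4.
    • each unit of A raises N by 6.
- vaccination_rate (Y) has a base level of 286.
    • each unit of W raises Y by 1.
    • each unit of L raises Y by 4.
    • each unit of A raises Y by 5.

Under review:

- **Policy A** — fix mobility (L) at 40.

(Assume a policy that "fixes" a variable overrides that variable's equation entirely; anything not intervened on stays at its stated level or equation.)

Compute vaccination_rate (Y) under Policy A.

Policy A (L := 40):
  E = 24
  W = 23
  L = 40
  F = 135 − 4·24 − 3·40 = -81
  A = -43 + 24 − 6·(-81) = 467
  Y = 286 + 23 + 4·40 + 5·467 = 2804

2804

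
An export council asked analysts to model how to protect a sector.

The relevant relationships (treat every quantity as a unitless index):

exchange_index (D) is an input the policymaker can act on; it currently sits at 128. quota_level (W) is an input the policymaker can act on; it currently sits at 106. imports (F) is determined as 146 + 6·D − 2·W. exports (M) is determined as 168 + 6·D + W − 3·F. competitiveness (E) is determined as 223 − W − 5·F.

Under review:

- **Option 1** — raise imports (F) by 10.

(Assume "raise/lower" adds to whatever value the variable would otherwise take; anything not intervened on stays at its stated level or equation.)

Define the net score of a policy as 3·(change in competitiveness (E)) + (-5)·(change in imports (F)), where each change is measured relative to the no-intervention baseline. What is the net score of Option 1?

-200

Baseline:
  D = 128
  W = 106
  F = 146 + 6·128 − 2·106 = 702
  E = 223 − 106 − 5·702 = -3393
Option 1 (F + 10):
  D = 128
  W = 106
  F = 146 + 6·128 − 2·106 (+10 from intervention) = 712
  E = 223 − 106 − 5·712 = -3443
ΔE = -3443 − (-3393) = -50; ΔF = 712 − 702 = 10
Score = 3·(-50) + (-5)·10 = -200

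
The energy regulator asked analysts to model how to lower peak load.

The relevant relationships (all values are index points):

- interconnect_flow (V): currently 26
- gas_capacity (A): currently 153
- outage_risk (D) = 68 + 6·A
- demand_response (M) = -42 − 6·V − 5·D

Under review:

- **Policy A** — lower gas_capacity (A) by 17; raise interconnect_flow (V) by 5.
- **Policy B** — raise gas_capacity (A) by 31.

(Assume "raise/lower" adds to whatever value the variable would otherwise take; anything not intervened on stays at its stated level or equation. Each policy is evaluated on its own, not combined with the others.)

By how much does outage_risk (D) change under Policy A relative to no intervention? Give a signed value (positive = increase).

-102

Baseline:
  A = 153
  D = 68 + 6·153 = 986
Policy A (A − 17, V + 5):
  A = 153 − 17 = 136
  D = 68 + 6·136 = 884
Change in D: 884 − 986 = -102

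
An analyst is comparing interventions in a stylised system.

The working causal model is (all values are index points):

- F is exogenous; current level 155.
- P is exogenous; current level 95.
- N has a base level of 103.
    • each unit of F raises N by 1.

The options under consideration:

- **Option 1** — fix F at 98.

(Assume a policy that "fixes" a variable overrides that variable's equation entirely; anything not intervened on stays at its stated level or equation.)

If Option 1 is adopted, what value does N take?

201

Option 1 (F := 98):
  F = 98
  N = 103 + 98 = 201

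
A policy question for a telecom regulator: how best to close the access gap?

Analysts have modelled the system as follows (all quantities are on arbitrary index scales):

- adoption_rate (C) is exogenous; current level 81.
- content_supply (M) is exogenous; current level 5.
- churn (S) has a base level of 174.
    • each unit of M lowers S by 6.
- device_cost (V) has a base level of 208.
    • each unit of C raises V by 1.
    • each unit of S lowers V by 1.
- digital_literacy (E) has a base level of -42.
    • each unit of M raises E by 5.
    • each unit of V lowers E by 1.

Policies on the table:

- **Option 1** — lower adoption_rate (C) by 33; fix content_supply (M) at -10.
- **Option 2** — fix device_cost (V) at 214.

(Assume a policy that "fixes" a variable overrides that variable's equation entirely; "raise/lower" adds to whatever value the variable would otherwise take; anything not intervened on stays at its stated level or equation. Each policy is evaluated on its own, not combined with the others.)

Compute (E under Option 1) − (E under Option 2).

Option 1 (C − 33, M := -10):
  C = 81 − 33 = 48
  M = -10
  S = 174 − 6·(-10) = 234
  V = 208 + 48 − 234 = 22
  E = -42 + 5·(-10) − 22 = -114
Option 2 (V := 214):
  C = 81
  M = 5
  S = 174 − 6·5 = 144
  V = 214
  E = -42 + 5·5 − 214 = -231
E: -114 − (-231) = 117

117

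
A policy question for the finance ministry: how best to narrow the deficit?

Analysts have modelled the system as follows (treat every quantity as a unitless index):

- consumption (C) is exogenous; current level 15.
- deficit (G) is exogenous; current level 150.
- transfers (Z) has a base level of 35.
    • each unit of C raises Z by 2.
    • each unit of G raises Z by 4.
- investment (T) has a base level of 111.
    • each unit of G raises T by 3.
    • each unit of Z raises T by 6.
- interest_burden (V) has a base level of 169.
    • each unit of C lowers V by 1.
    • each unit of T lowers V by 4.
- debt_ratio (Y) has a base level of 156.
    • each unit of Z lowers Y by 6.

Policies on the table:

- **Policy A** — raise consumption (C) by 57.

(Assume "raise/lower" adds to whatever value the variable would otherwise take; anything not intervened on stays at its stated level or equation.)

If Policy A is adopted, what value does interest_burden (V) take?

-20843

Policy A (C + 57):
  C = 15 + 57 = 72
  G = 150
  Z = 35 + 2·72 + 4·150 = 779
  T = 111 + 3·150 + 6·779 = 5235
  V = 169 − 72 − 4·5235 = -20843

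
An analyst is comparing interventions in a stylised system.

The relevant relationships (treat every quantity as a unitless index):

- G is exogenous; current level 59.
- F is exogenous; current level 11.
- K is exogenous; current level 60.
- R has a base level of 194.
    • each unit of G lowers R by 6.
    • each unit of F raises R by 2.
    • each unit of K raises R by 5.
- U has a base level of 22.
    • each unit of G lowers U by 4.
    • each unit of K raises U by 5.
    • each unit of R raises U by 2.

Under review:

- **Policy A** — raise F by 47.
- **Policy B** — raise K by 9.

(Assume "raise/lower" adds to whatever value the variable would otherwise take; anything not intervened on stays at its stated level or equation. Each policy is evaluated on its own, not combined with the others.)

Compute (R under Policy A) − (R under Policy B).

49

Policy A (F + 47):
  G = 59
  F = 11 + 47 = 58
  K = 60
  R = 194 − 6·59 + 2·58 + 5·60 = 256
Policy B (K + 9):
  G = 59
  F = 11
  K = 60 + 9 = 69
  R = 194 − 6·59 + 2·11 + 5·69 = 207
R: 256 − 207 = 49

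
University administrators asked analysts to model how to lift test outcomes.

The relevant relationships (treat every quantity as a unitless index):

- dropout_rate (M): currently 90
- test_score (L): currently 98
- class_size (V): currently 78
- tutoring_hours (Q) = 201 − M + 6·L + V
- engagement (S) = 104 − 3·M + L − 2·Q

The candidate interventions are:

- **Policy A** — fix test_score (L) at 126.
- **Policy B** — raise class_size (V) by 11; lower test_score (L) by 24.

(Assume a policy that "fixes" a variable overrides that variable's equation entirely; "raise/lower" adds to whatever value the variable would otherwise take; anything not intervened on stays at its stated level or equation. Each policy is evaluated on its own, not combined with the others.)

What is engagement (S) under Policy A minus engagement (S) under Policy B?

-550

Policy A (L := 126):
  M = 90
  L = 126
  V = 78
  Q = 201 − 90 + 6·126 + 78 = 945
  S = 104 − 3·90 + 126 − 2·945 = -1930
Policy B (V + 11, L − 24):
  M = 90
  L = 98 − 24 = 74
  V = 78 + 11 = 89
  Q = 201 − 90 + 6·74 + 89 = 644
  S = 104 − 3·90 + 74 − 2·644 = -1380
S: -1930 − (-1380) = -550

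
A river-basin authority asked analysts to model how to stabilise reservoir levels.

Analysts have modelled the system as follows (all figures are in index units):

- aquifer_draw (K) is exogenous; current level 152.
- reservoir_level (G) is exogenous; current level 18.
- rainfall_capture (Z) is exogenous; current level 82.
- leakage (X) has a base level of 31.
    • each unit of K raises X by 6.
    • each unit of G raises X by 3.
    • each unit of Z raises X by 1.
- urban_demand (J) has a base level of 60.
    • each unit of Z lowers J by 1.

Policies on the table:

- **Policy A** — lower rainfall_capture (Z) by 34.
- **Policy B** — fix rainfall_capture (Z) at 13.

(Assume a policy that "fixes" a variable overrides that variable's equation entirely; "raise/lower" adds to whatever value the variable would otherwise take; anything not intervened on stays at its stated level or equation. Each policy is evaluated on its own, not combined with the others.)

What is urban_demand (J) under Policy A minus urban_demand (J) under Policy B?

Policy A (Z − 34):
  Z = 82 − 34 = 48
  J = 60 − 48 = 12
Policy B (Z := 13):
  Z = 13
  J = 60 − 13 = 47
J: 12 − 47 = -35

-35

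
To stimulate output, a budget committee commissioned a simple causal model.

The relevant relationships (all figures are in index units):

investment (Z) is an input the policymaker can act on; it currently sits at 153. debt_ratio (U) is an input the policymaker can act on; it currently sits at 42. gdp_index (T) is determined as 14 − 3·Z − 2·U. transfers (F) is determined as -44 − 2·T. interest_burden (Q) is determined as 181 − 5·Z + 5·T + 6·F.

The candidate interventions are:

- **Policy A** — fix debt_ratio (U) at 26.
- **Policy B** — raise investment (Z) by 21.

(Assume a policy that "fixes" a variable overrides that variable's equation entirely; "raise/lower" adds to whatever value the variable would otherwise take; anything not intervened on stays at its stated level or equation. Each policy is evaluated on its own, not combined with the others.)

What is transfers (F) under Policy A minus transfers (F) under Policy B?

Policy A (U := 26):
  Z = 153
  U = 26
  T = 14 − 3·153 − 2·26 = -497
  F = -44 − 2·(-497) = 950
Policy B (Z + 21):
  Z = 153 + 21 = 174
  U = 42
  T = 14 − 3·174 − 2·42 = -592
  F = -44 − 2·(-592) = 1140
F: 950 − 1140 = -190

-190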